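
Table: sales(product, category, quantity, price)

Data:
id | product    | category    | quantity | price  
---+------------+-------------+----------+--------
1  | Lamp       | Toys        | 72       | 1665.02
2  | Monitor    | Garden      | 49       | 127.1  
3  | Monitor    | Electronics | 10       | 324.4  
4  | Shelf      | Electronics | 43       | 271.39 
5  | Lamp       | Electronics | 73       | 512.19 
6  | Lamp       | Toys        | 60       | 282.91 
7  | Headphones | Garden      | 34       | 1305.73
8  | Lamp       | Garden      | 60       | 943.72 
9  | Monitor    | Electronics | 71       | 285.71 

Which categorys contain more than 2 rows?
SELECT category, COUNT(*) as cnt
FROM sales
GROUP BY category
HAVING COUNT(*) > 2

Result:
  Electronics: 4
  Garden: 3

Note: HAVING filters groups after aggregation, WHERE filters rows before.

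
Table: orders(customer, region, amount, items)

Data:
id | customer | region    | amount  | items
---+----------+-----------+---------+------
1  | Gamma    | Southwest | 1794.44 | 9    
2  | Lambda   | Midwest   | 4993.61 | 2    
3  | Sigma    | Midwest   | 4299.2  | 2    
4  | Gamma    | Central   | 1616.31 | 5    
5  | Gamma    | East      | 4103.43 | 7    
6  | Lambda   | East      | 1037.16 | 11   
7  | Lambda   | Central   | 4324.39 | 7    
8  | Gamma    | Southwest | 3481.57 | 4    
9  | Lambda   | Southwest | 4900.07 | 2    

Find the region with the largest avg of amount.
SELECT region, AVG(amount) as val
FROM orders
GROUP BY region
ORDER BY val DESC
LIMIT 1

Result: Midwest with avg(amount) = 4646.41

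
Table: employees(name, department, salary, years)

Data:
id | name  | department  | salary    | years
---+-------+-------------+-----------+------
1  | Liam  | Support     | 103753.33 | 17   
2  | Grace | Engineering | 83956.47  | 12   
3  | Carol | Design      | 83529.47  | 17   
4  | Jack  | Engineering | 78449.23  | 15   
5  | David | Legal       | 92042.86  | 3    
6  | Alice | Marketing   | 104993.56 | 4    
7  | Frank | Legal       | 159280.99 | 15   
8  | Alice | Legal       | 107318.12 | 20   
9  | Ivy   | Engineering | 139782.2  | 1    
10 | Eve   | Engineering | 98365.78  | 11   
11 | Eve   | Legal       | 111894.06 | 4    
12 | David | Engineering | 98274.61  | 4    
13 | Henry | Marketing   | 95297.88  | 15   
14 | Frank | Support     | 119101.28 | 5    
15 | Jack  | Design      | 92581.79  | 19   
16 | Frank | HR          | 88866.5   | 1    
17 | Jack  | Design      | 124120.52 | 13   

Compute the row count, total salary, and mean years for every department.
SELECT department,
       COUNT(*) as cnt,
       SUM(salary) as total_salary,
       AVG(years) as avg_years
FROM employees
GROUP BY department

Result:
  Design: 3 records, 300231.78 total salary, 16.33 avg years
  Engineering: 5 records, 498828.29 total salary, 8.60 avg years
  HR: 1 records, 88866.50 total salary, 1.00 avg years
  Legal: 4 records, 470536.03 total salary, 10.50 avg years
  Marketing: 2 records, 200291.44 total salary, 9.50 avg years
  Support: 2 records, 222854.61 total salary, 11.00 avg years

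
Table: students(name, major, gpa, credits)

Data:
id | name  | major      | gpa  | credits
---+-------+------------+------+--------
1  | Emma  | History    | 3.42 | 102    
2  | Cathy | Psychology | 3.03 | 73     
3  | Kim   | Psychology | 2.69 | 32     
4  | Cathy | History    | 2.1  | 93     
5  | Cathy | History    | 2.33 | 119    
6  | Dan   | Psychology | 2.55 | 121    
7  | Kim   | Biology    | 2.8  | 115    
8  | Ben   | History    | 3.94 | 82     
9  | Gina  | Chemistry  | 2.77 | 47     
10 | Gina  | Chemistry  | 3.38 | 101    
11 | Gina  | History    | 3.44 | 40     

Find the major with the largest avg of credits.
SELECT major, AVG(credits) as val
FROM students
GROUP BY major
ORDER BY val DESC
LIMIT 1

Result: Biology with avg(credits) = 115.00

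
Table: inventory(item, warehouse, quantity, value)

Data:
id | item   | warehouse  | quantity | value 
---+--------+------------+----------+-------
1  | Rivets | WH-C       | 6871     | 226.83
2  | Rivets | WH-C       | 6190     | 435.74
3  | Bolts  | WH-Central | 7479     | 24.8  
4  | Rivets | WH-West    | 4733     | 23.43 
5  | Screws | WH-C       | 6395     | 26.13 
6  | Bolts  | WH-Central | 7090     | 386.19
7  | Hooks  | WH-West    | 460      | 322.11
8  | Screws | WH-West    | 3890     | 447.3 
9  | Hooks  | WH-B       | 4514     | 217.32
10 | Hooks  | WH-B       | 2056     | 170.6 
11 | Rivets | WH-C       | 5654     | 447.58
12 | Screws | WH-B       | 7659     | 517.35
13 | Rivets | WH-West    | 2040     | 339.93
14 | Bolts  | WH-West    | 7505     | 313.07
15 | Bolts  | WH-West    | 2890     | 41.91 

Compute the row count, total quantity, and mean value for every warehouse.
SELECT warehouse,
       COUNT(*) as cnt,
       SUM(quantity) as total_quantity,
       AVG(value) as avg_value
FROM inventory
GROUP BY warehouse

Result:
  WH-B: 3 records, 14229 total quantity, 301.76 avg value
  WH-C: 4 records, 25110 total quantity, 284.07 avg value
  WH-Central: 2 records, 14569 total quantity, 205.50 avg value
  WH-West: 6 records, 21518 total quantity, 247.96 avg value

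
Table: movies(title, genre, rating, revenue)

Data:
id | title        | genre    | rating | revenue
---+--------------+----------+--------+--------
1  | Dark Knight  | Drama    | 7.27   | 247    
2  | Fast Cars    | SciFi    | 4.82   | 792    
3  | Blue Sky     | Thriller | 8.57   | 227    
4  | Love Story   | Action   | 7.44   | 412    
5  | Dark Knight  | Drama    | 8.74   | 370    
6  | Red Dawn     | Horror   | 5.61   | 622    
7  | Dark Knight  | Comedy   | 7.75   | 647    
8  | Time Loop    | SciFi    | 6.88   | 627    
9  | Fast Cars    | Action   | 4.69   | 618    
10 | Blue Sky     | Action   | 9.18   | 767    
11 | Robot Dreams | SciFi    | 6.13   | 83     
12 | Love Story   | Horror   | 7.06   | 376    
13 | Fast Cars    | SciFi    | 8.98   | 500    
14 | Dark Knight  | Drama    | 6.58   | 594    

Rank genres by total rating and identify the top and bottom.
SELECT genre, SUM(rating)
FROM movies
GROUP BY genre
ORDER BY SUM(rating)

All groups:
  Comedy: 7.75
  Thriller: 8.57
  Horror: 12.67
  Action: 21.31
  Drama: 22.59
  SciFi: 26.81

Highest: SciFi (26.81)
Lowest: Comedy (7.75)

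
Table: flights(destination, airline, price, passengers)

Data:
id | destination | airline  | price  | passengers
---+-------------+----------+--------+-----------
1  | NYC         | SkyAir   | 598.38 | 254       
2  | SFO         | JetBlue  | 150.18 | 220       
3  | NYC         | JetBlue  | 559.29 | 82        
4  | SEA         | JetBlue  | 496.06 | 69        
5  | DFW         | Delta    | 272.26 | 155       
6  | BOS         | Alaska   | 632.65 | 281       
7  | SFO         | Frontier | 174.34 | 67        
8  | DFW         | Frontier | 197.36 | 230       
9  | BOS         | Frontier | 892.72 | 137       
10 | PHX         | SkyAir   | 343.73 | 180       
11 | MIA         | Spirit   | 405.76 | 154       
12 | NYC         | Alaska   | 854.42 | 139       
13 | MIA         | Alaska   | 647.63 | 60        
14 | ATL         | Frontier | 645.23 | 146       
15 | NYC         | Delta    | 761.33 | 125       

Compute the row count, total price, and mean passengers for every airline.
SELECT airline,
       COUNT(*) as cnt,
       SUM(price) as total_price,
       AVG(passengers) as avg_passengers
FROM flights
GROUP BY airline

Result:
  Alaska: 3 records, 2134.70 total price, 160.00 avg passengers
  Delta: 2 records, 1033.59 total price, 140.00 avg passengers
  Frontier: 4 records, 1909.65 total price, 145.00 avg passengers
  JetBlue: 3 records, 1205.53 total price, 123.67 avg passengers
  SkyAir: 2 records, 942.11 total price, 217.00 avg passengers
  Spirit: 1 records, 405.76 total price, 154.00 avg passengers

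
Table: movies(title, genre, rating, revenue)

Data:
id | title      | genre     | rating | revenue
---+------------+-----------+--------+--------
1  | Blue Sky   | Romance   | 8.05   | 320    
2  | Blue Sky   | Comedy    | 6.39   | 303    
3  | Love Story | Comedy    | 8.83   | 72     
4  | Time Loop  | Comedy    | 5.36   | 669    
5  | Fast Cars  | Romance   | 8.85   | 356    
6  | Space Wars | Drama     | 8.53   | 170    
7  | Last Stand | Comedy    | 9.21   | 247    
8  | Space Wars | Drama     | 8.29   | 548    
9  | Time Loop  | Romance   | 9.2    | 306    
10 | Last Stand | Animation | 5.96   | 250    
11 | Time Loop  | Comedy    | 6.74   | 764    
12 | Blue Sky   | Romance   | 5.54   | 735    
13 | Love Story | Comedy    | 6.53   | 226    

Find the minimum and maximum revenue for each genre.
SELECT genre, MIN(revenue), MAX(revenue)
FROM movies
GROUP BY genre

Result:
  Animation: min=250, max=250
  Comedy: min=72, max=764
  Drama: min=170, max=548
  Romance: min=306, max=735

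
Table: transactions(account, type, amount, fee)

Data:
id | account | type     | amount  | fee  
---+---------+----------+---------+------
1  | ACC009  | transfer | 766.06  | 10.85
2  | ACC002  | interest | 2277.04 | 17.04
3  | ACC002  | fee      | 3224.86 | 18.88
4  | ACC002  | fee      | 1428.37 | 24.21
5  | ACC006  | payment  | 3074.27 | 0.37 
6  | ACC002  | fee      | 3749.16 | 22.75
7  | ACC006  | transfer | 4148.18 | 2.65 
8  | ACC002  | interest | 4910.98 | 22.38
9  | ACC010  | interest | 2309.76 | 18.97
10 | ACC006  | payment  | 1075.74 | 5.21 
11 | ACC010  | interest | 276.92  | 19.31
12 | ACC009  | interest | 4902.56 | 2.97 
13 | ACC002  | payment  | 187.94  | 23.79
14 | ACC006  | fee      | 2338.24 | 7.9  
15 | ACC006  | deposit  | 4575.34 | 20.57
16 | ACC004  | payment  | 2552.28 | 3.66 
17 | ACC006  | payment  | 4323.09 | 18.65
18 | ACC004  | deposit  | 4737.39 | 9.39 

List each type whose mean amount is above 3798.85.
SELECT type, AVG(amount)
FROM transactions
GROUP BY type
HAVING AVG(amount) > 3798.85

Result:
  deposit: avg=4656.37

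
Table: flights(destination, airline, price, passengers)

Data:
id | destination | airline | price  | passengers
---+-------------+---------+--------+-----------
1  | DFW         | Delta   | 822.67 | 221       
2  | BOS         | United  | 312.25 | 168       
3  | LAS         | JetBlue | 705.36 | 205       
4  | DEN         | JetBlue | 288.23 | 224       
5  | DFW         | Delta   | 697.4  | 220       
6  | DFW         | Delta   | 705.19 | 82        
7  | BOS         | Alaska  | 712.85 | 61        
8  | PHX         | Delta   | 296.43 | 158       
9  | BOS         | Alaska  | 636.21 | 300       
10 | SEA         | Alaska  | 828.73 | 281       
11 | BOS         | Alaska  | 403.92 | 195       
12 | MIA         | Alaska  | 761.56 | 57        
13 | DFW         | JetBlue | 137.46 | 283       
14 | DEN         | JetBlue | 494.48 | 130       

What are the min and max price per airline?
SELECT airline, MIN(price), MAX(price)
FROM flights
GROUP BY airline

Result:
  Alaska: min=403.92, max=828.73
  Delta: min=296.43, max=822.67
  JetBlue: min=137.46, max=705.36
  United: min=312.25, max=312.25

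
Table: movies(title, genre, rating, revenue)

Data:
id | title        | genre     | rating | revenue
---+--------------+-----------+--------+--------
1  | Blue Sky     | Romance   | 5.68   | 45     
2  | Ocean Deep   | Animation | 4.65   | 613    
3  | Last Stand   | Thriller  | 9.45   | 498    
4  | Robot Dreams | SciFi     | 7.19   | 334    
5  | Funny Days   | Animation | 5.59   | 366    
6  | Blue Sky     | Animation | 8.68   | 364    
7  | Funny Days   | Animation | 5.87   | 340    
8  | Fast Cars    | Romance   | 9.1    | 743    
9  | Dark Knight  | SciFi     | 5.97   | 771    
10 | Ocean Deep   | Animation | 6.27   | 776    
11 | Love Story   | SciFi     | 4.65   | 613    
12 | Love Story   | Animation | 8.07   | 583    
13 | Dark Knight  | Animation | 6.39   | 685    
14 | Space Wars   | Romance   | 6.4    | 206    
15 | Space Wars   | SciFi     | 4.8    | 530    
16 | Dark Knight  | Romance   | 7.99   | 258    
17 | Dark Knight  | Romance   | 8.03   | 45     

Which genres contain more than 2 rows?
SELECT genre, COUNT(*) as cnt
FROM movies
GROUP BY genre
HAVING COUNT(*) > 2

Result:
  Animation: 7
  Romance: 5
  SciFi: 4

Note: HAVING filters groups after aggregation, WHERE filters rows before.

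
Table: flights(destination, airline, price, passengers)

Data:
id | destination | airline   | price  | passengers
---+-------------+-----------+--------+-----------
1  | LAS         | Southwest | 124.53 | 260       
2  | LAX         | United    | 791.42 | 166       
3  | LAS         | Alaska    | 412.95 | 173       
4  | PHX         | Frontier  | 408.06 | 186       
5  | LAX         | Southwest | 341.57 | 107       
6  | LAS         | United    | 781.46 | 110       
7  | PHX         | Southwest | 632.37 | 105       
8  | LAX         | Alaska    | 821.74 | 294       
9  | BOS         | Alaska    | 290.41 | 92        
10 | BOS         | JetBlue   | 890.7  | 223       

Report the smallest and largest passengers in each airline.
SELECT airline, MIN(passengers), MAX(passengers)
FROM flights
GROUP BY airline

Result:
  Alaska: min=92, max=294
  Frontier: min=186, max=186
  JetBlue: min=223, max=223
  Southwest: min=105, max=260
  United: min=110, max=166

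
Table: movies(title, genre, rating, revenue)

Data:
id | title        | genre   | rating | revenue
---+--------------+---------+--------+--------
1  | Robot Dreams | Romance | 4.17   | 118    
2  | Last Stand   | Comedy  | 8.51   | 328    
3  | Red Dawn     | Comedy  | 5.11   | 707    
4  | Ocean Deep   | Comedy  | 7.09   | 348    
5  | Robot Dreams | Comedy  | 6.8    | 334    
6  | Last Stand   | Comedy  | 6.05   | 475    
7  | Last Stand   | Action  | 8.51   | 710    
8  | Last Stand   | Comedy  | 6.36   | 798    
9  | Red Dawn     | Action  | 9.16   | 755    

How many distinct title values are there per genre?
SELECT genre, COUNT(DISTINCT title)
FROM movies
GROUP BY genre

Result:
  Action: 2 distinct
  Comedy: 4 distinct
  Romance: 1 distinct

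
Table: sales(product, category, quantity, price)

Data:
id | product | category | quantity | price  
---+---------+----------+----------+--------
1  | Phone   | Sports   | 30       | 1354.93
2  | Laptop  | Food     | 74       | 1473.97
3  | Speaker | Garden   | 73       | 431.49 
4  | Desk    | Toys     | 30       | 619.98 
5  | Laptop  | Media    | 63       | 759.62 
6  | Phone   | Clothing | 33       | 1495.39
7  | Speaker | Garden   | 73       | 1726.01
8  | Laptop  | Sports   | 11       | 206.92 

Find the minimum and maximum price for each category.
SELECT category, MIN(price), MAX(price)
FROM sales
GROUP BY category

Result:
  Clothing: min=1495.39, max=1495.39
  Food: min=1473.97, max=1473.97
  Garden: min=431.49, max=1726.01
  Media: min=759.62, max=759.62
  Sports: min=206.92, max=1354.93
  Toys: min=619.98, max=619.98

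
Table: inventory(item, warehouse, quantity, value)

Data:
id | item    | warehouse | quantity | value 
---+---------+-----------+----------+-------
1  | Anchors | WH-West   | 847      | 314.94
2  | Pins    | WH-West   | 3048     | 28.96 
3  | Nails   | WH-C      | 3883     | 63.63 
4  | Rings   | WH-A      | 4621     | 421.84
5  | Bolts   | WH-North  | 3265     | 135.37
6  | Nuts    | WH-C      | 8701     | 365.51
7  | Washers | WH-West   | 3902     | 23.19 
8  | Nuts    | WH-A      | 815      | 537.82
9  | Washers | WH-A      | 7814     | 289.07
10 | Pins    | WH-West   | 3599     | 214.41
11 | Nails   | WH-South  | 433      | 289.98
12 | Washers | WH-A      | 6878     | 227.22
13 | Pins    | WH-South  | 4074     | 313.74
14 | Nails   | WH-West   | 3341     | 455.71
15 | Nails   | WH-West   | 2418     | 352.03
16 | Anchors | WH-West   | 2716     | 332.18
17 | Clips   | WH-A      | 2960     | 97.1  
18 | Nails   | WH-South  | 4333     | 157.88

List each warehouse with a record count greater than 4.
SELECT warehouse, COUNT(*) as cnt
FROM inventory
GROUP BY warehouse
HAVING COUNT(*) > 4

Result:
  WH-A: 5
  WH-West: 7

Note: HAVING filters groups after aggregation, WHERE filters rows before.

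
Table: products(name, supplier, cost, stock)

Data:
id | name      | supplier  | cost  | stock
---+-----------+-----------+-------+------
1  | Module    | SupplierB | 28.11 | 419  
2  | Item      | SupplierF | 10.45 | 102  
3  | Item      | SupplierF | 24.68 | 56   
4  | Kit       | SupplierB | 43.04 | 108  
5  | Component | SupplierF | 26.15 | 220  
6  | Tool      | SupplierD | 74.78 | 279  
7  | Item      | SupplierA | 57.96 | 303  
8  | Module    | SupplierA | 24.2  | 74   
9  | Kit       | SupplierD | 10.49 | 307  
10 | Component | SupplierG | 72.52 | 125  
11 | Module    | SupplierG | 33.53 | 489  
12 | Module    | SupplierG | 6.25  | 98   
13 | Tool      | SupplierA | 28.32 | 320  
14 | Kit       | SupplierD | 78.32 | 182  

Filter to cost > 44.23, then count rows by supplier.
SELECT supplier, COUNT(*)
FROM products
WHERE cost > 44.23
GROUP BY supplier

Note: WHERE filters rows before grouping.

Result:
  SupplierA: 1
  SupplierD: 2
  SupplierG: 1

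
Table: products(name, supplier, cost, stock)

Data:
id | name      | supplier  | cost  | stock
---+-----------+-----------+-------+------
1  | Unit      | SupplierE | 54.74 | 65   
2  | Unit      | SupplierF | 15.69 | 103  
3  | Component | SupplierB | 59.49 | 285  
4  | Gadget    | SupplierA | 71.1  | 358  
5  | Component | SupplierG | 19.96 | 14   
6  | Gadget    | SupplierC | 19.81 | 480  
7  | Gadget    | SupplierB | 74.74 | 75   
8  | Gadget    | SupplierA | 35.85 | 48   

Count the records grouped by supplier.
SELECT supplier, COUNT(*) as count
FROM products
GROUP BY supplier

Result:
  SupplierA: 2
  SupplierB: 2
  SupplierC: 1
  SupplierE: 1
  SupplierF: 1
  SupplierG: 1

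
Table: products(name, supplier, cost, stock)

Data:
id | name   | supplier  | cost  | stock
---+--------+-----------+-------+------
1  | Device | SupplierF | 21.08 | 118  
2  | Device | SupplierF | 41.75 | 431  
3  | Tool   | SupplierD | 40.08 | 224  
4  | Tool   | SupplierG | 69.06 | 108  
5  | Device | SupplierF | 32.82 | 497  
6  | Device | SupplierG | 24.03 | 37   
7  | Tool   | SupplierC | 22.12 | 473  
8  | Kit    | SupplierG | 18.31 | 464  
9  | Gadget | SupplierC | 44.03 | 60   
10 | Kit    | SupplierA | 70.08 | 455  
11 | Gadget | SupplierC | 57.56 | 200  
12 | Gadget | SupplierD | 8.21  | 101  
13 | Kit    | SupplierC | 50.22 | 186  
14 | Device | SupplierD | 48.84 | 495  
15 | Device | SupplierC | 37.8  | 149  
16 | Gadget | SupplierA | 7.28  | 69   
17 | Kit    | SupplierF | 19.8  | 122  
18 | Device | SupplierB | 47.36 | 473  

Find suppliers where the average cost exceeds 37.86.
SELECT supplier, AVG(cost)
FROM products
GROUP BY supplier
HAVING AVG(cost) > 37.86

Result:
  SupplierA: avg=38.68
  SupplierB: avg=47.36
  SupplierC: avg=42.35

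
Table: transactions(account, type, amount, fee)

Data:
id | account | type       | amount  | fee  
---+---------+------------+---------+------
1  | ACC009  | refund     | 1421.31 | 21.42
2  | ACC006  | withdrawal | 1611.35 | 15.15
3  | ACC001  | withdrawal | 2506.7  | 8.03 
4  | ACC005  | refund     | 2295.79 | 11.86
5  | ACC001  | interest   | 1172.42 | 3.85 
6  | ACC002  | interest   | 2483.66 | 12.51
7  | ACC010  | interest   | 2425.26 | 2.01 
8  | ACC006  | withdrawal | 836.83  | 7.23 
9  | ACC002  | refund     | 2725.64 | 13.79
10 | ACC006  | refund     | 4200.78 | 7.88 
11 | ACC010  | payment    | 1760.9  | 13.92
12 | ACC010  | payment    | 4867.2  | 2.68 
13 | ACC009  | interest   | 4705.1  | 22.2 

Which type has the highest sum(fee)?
SELECT type, SUM(fee) as val
FROM transactions
GROUP BY type
ORDER BY val DESC
LIMIT 1

Result: refund with sum(fee) = 54.95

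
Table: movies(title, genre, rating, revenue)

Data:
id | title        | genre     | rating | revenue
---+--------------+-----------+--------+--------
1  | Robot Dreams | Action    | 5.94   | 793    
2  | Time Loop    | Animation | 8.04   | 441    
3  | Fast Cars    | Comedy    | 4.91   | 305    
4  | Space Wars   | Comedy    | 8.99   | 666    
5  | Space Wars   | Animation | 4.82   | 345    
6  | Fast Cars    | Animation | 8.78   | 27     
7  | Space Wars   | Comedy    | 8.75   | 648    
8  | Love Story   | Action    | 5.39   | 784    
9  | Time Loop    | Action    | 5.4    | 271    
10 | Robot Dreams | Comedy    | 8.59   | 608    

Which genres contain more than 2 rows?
SELECT genre, COUNT(*) as cnt
FROM movies
GROUP BY genre
HAVING COUNT(*) > 2

Result:
  Action: 3
  Animation: 3
  Comedy: 4

Note: HAVING filters groups after aggregation, WHERE filters rows before.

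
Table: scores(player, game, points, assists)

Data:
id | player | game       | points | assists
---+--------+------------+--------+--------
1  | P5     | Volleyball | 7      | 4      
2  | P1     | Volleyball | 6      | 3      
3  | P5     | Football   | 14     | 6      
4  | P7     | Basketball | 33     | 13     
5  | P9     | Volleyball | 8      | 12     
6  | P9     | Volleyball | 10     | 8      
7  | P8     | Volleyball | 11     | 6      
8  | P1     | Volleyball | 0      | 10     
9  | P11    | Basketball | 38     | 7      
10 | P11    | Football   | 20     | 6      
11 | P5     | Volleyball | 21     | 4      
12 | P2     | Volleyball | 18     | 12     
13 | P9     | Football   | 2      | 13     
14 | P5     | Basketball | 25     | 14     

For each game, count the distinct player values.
SELECT game, COUNT(DISTINCT player)
FROM scores
GROUP BY game

Result:
  Basketball: 3 distinct
  Football: 3 distinct
  Volleyball: 5 distinct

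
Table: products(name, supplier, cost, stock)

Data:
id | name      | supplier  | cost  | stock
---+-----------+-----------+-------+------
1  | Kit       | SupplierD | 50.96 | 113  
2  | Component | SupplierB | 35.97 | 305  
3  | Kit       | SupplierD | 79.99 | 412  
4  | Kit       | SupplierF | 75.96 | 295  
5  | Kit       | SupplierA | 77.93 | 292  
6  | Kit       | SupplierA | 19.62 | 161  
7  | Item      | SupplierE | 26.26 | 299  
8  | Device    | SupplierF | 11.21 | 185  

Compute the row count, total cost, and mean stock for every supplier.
SELECT supplier,
       COUNT(*) as cnt,
       SUM(cost) as total_cost,
       AVG(stock) as avg_stock
FROM products
GROUP BY supplier

Result:
  SupplierA: 2 records, 97.55 total cost, 226.50 avg stock
  SupplierB: 1 records, 35.97 total cost, 305.00 avg stock
  SupplierD: 2 records, 130.95 total cost, 262.50 avg stock
  SupplierE: 1 records, 26.26 total cost, 299.00 avg stock
  SupplierF: 2 records, 87.17 total cost, 240.00 avg stock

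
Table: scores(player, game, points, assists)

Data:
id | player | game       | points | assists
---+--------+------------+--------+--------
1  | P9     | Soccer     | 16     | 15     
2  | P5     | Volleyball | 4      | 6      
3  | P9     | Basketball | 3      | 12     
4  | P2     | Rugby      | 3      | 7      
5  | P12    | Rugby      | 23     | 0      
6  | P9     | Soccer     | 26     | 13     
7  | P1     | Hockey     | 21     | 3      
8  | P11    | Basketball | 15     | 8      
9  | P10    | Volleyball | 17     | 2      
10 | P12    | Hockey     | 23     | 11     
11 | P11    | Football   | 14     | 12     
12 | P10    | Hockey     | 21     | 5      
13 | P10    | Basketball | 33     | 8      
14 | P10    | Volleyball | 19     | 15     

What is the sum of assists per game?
SELECT game, SUM(assists) as result
FROM scores
GROUP BY game

Result:
  Basketball: 28
  Football: 12
  Hockey: 19
  Rugby: 7
  Soccer: 28
  Volleyball: 23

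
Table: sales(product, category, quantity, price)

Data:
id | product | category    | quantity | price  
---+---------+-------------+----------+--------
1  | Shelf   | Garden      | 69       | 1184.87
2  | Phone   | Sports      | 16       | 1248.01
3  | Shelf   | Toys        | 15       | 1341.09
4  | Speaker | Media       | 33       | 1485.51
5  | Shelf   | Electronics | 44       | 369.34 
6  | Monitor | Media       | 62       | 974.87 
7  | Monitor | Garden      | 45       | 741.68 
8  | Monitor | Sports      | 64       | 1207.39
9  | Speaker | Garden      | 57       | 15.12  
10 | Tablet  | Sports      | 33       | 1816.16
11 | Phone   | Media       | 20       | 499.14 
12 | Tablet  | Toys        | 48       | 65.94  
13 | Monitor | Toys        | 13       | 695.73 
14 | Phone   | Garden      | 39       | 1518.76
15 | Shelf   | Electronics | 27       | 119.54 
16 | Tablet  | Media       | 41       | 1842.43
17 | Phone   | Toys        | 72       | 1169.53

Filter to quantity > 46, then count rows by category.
SELECT category, COUNT(*)
FROM sales
WHERE quantity > 46
GROUP BY category

Note: WHERE filters rows before grouping.

Result:
  Garden: 2
  Media: 1
  Sports: 1
  Toys: 2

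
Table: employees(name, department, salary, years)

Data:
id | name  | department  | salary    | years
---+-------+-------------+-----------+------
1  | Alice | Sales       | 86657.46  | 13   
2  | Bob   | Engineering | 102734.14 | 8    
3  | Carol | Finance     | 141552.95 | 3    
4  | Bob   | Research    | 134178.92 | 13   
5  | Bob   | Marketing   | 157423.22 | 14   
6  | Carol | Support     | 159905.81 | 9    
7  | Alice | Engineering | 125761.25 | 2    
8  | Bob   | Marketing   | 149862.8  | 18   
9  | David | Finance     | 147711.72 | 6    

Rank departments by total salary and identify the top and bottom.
SELECT department, SUM(salary)
FROM employees
GROUP BY department
ORDER BY SUM(salary)

All groups:
  Sales: 86657.46
  Research: 134178.92
  Support: 159905.81
  Engineering: 228495.39
  Finance: 289264.67
  Marketing: 307286.02

Highest: Marketing (307286.02)
Lowest: Sales (86657.46)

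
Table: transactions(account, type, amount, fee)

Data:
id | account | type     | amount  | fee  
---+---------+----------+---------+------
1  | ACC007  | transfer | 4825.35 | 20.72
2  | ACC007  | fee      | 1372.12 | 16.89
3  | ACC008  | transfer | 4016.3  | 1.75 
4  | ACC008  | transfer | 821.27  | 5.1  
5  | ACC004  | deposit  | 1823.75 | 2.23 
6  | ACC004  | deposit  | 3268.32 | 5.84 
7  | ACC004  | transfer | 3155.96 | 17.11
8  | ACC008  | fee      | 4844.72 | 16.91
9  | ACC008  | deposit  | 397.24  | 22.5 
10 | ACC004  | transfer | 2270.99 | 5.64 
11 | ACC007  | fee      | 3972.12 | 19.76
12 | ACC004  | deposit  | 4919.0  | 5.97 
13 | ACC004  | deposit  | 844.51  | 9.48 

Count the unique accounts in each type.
SELECT type, COUNT(DISTINCT account)
FROM transactions
GROUP BY type

Result:
  deposit: 2 distinct
  fee: 2 distinct
  transfer: 3 distinct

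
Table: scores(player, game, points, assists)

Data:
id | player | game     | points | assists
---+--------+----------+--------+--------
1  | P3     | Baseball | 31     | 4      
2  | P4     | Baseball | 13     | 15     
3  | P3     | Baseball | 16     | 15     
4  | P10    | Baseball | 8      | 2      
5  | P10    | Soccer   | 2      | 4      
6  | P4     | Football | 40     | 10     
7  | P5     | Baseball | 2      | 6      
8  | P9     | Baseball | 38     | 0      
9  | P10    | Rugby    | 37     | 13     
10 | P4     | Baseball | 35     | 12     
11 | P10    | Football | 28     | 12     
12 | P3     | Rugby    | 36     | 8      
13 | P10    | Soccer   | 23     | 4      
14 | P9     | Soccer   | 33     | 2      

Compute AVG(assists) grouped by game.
SELECT game, AVG(assists) as result
FROM scores
GROUP BY game

Result:
  Baseball: 7.71
  Football: 11.00
  Rugby: 10.50
  Soccer: 3.33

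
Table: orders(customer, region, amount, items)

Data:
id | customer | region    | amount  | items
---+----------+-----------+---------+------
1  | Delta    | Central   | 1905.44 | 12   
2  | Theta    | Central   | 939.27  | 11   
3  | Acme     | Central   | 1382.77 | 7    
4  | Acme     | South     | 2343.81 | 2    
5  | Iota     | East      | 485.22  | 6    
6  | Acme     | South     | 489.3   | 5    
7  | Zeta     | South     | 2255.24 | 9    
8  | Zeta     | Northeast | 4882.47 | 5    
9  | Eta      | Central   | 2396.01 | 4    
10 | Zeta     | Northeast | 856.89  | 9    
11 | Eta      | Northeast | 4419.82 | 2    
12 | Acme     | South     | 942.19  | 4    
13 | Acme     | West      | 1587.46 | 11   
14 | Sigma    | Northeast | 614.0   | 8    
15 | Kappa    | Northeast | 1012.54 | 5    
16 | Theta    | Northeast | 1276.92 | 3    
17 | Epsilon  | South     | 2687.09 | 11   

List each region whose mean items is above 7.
SELECT region, AVG(items)
FROM orders
GROUP BY region
HAVING AVG(items) > 7

Result:
  Central: avg=8.50
  West: avg=11.00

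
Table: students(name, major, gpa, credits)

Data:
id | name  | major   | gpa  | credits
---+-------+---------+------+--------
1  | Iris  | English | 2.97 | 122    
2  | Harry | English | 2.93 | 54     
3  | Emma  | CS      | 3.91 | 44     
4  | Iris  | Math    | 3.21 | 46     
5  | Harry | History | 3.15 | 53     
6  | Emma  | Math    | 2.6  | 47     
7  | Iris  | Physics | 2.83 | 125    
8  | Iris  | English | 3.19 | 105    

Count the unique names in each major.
SELECT major, COUNT(DISTINCT name)
FROM students
GROUP BY major

Result:
  CS: 1 distinct
  English: 2 distinct
  History: 1 distinct
  Math: 2 distinct
  Physics: 1 distinct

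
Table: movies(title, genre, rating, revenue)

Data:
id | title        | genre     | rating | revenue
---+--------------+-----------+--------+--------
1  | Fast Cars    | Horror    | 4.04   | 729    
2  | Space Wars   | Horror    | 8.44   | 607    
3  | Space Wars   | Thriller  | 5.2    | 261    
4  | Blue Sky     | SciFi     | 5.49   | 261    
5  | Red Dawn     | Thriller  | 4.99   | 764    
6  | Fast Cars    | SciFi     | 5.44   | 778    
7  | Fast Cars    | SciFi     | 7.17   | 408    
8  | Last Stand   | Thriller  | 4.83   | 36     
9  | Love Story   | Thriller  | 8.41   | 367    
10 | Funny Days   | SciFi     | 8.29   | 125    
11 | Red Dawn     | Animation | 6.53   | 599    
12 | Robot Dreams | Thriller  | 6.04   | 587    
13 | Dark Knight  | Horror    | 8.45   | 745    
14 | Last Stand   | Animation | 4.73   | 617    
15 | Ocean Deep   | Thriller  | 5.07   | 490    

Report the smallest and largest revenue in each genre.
SELECT genre, MIN(revenue), MAX(revenue)
FROM movies
GROUP BY genre

Result:
  Animation: min=599, max=617
  Horror: min=607, max=745
  SciFi: min=125, max=778
  Thriller: min=36, max=764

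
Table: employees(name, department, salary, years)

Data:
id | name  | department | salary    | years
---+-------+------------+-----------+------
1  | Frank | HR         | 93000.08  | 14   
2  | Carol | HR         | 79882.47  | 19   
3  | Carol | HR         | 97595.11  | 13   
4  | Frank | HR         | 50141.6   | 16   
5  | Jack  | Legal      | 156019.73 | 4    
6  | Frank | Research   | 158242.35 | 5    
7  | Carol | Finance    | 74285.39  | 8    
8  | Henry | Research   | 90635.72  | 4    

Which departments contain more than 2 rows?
SELECT department, COUNT(*) as cnt
FROM employees
GROUP BY department
HAVING COUNT(*) > 2

Result:
  HR: 4

Note: HAVING filters groups after aggregation, WHERE filters rows before.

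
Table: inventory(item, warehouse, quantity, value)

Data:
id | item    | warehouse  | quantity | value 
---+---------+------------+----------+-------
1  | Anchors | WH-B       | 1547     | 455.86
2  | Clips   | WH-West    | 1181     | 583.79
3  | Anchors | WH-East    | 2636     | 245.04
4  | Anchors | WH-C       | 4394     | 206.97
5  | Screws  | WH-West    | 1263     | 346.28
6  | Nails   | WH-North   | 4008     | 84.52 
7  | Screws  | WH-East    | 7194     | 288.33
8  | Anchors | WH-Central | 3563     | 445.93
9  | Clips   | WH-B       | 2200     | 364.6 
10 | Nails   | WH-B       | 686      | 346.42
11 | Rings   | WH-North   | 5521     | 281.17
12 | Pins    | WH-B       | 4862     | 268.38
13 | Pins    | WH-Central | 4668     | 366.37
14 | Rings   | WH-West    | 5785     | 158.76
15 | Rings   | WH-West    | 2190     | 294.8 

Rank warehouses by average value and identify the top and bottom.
SELECT warehouse, AVG(value)
FROM inventory
GROUP BY warehouse
ORDER BY AVG(value)

All groups:
  WH-North: 182.85
  WH-C: 206.97
  WH-East: 266.69
  WH-West: 345.91
  WH-B: 358.82
  WH-Central: 406.15

Highest: WH-Central (406.15)
Lowest: WH-North (182.85)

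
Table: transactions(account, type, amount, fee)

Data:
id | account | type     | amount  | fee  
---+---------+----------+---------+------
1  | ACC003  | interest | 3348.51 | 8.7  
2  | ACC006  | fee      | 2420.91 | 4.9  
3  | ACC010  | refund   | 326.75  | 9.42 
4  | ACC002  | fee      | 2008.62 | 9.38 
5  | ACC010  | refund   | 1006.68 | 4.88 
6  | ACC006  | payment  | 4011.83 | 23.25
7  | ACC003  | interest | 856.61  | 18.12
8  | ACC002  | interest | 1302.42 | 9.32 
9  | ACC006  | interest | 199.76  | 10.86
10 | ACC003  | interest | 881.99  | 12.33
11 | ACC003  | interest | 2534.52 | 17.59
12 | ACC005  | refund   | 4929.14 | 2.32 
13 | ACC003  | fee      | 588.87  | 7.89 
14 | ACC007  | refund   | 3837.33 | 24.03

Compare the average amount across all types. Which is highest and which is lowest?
SELECT type, AVG(amount)
FROM transactions
GROUP BY type
ORDER BY AVG(amount)

All groups:
  interest: 1520.64
  fee: 1672.80
  refund: 2524.98
  payment: 4011.83

Highest: payment (4011.83)
Lowest: interest (1520.64)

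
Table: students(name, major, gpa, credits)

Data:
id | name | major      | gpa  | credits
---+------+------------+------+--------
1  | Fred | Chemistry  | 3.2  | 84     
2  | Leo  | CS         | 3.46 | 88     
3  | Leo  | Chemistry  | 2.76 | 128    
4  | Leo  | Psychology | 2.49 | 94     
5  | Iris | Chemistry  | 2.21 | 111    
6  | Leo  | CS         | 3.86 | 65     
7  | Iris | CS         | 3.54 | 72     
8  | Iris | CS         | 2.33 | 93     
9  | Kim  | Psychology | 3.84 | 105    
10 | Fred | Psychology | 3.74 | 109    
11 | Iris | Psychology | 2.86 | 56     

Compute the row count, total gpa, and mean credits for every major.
SELECT major,
       COUNT(*) as cnt,
       SUM(gpa) as total_gpa,
       AVG(credits) as avg_credits
FROM students
GROUP BY major

Result:
  CS: 4 records, 13.19 total gpa, 79.50 avg credits
  Chemistry: 3 records, 8.17 total gpa, 107.67 avg credits
  Psychology: 4 records, 12.93 total gpa, 91.00 avg credits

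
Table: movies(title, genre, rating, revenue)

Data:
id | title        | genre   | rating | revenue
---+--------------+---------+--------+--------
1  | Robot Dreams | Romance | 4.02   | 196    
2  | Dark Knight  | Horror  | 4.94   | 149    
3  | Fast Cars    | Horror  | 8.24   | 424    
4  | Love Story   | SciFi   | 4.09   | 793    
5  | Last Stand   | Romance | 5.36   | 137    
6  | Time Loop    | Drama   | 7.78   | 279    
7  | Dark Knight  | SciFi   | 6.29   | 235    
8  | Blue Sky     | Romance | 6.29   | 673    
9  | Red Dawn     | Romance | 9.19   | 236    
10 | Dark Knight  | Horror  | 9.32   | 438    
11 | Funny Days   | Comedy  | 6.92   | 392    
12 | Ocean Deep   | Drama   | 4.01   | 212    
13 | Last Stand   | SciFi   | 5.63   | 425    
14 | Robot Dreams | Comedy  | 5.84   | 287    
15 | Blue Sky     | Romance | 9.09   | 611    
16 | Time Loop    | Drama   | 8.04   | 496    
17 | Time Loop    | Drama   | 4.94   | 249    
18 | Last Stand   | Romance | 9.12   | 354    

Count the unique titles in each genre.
SELECT genre, COUNT(DISTINCT title)
FROM movies
GROUP BY genre

Result:
  Comedy: 2 distinct
  Drama: 2 distinct
  Horror: 2 distinct
  Romance: 4 distinct
  SciFi: 3 distinct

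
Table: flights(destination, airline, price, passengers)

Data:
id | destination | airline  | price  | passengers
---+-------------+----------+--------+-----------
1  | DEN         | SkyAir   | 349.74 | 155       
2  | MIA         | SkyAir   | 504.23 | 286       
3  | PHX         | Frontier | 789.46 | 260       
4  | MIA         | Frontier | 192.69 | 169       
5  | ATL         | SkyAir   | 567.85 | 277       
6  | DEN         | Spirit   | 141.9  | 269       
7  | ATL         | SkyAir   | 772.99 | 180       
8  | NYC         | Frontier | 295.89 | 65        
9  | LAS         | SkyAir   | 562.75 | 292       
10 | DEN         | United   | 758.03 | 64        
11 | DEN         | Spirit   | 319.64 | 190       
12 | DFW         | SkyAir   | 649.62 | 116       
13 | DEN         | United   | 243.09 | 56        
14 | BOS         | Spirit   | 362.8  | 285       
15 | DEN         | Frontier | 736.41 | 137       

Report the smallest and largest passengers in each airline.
SELECT airline, MIN(passengers), MAX(passengers)
FROM flights
GROUP BY airline

Result:
  Frontier: min=65, max=260
  SkyAir: min=116, max=292
  Spirit: min=190, max=285
  United: min=56, max=64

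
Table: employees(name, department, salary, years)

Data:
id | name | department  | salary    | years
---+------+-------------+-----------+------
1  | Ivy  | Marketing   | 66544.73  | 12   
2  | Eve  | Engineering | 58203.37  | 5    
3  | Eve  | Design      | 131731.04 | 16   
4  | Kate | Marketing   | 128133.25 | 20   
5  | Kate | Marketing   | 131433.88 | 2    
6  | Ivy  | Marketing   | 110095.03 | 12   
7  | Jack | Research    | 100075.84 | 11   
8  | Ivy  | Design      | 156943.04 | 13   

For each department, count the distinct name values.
SELECT department, COUNT(DISTINCT name)
FROM employees
GROUP BY department

Result:
  Design: 2 distinct
  Engineering: 1 distinct
  Marketing: 2 distinct
  Research: 1 distinct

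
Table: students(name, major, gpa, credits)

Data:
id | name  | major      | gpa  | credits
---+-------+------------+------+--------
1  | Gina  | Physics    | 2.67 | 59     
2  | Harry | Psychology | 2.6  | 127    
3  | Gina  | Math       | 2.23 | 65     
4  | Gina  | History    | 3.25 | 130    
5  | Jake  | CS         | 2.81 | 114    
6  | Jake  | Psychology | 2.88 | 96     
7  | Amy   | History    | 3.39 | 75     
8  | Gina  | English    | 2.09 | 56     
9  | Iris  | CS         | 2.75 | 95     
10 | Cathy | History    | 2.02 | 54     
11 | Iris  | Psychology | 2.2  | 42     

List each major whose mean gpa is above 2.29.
SELECT major, AVG(gpa)
FROM students
GROUP BY major
HAVING AVG(gpa) > 2.29

Result:
  CS: avg=2.78
  History: avg=2.89
  Physics: avg=2.67
  Psychology: avg=2.56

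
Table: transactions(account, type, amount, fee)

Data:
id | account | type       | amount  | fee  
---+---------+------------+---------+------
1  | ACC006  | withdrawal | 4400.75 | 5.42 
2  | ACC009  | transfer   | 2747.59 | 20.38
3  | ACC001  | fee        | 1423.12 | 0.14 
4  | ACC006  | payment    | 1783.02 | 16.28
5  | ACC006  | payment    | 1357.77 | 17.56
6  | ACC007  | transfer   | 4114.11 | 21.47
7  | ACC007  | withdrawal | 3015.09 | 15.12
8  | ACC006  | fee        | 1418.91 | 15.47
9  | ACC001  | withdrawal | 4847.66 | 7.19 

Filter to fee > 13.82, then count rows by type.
SELECT type, COUNT(*)
FROM transactions
WHERE fee > 13.82
GROUP BY type

Note: WHERE filters rows before grouping.

Result:
  fee: 1
  payment: 2
  transfer: 2
  withdrawal: 1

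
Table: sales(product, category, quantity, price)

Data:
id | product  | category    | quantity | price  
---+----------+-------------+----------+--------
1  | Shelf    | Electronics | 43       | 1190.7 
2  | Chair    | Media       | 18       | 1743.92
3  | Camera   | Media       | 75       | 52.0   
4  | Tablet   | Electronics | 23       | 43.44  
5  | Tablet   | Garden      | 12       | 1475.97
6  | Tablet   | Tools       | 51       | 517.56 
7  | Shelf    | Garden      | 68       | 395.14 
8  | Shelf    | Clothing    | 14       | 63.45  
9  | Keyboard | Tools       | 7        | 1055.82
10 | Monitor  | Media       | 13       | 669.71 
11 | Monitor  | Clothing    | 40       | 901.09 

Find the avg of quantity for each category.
SELECT category, AVG(quantity) as result
FROM sales
GROUP BY category

Result:
  Clothing: 27.00
  Electronics: 33.00
  Garden: 40.00
  Media: 35.33
  Tools: 29.00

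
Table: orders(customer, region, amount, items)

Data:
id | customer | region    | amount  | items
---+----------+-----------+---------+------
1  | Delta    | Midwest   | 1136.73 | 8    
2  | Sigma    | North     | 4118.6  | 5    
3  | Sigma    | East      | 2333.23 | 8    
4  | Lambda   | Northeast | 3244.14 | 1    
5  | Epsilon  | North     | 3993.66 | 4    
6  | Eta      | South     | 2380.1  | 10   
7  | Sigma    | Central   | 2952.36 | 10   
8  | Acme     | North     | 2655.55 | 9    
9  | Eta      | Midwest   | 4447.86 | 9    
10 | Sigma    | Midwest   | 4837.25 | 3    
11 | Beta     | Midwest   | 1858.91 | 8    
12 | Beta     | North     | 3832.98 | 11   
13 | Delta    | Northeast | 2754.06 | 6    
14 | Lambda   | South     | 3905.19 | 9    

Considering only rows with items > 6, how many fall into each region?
SELECT region, COUNT(*)
FROM orders
WHERE items > 6
GROUP BY region

Note: WHERE filters rows before grouping.

Result:
  Central: 1
  East: 1
  Midwest: 3
  North: 2
  South: 2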